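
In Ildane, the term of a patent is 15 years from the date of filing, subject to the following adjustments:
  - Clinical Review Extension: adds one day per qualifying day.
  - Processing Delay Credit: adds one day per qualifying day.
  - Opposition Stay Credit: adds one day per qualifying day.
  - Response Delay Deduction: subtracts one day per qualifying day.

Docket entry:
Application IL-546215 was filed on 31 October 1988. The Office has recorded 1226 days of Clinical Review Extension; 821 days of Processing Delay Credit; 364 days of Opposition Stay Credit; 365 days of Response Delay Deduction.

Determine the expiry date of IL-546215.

Base term: filing date + 15 years → 31 October 2003.
Clinical Review Extension: +1226 days → 10 March 2007.
Processing Delay Credit: +821 days → 8 June 2009.
Opposition Stay Credit: +364 days → 7 June 2010.
Response Delay Deduction: −365 days → 7 June 2009.

June 7, 2009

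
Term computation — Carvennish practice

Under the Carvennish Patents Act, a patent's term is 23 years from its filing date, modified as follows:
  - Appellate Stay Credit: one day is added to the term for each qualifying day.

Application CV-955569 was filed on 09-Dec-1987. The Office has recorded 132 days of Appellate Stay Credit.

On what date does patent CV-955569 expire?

April 20, 2011

Base term: filing date + 23 years → 9 December 2010.
Appellate Stay Credit: +132 days → 20 April 2011.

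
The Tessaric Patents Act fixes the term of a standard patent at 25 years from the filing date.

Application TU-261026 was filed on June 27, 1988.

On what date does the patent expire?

Filing date + 25 years → 27 June 2013.

2013-06-27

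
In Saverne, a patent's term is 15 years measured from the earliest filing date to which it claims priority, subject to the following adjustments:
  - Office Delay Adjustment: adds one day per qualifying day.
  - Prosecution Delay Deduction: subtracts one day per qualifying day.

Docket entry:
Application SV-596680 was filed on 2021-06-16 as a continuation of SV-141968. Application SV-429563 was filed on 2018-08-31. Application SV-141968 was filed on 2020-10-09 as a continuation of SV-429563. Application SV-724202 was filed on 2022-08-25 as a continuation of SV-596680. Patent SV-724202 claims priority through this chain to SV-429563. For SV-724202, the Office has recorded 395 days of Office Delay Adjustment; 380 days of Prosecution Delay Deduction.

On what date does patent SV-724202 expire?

Earliest priority filing: 31 August 2018.
Base term: 31 August 2018 + 15 years → 31 August 2033.
Office Delay Adjustment: +395 days → 30 September 2034.
Prosecution Delay Deduction: −380 days → 15 September 2033.

2033-09-15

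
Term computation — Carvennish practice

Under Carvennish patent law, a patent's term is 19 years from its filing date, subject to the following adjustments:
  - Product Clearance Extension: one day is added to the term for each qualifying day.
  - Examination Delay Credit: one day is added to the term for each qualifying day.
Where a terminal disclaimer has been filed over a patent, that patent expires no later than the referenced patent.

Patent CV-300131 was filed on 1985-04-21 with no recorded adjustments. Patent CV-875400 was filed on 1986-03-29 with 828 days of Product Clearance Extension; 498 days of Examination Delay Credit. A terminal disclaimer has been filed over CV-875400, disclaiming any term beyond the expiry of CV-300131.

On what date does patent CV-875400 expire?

2004-04-21

Natural term of CV-875400:
  Base: filing + 19 years → 29 March 2005.
  Product Clearance Extension: +828 days → 5 July 2007.
  Examination Delay Credit: +498 days → 14 November 2008.
Expiry of referenced patent CV-300131:
  Base: filing + 19 years → 21 April 2004.
Terminal disclaimer: CV-875400 expires on the earlier of 14 November 2008 and 21 April 2004.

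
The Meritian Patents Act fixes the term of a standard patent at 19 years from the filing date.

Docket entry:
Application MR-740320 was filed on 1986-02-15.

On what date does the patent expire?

2005-02-15

Filing date + 19 years → 15 February 2005.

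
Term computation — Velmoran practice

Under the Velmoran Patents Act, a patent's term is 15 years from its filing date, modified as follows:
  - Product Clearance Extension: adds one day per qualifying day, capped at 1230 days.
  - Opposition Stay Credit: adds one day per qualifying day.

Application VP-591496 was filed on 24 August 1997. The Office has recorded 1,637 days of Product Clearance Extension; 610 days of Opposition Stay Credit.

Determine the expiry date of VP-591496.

2017-09-07

Base term: filing date + 15 years → 24 August 2012.
Product Clearance Extension: 1637 days claimed exceeds the 1230-day cap, so +1230 days → 6 January 2016.
Opposition Stay Credit: +610 days → 7 September 2017.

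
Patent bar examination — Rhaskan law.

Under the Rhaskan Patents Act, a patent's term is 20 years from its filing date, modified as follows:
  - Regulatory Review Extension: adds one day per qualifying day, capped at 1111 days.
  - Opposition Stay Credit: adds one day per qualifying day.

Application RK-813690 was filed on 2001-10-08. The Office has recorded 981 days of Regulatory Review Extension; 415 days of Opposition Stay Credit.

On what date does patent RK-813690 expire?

Base term: filing date + 20 years → 8 October 2021.
Regulatory Review Extension: 981 days (within the 1111-day cap) → +981 days → 15 June 2024.
Opposition Stay Credit: +415 days → 4 August 2025.

August 4, 2025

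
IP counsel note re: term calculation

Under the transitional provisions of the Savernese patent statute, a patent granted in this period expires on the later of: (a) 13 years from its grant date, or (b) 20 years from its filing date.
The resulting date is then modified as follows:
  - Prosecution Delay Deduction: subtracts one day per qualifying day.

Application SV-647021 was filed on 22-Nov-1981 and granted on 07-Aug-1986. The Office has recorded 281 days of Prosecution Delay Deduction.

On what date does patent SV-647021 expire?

2001-02-14

(a) grant + 13 years → 7 August 1999.
(b) filing + 20 years → 22 November 2001.
Later of the two: 22 November 2001.
Prosecution Delay Deduction: −281 days → 14 February 2001.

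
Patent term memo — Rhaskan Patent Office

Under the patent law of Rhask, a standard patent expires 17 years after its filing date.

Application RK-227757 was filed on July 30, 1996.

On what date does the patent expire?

Filing date + 17 years → 30 July 2013.

2013-07-30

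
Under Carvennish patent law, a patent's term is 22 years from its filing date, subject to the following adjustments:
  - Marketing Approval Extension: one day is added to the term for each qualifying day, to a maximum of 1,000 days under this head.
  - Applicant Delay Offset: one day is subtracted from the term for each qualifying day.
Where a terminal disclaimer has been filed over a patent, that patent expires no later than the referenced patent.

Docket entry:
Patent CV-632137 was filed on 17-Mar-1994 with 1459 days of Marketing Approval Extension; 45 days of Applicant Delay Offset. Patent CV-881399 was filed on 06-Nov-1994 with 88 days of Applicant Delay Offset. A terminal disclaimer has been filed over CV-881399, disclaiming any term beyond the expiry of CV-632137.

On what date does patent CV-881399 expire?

August 10, 2016

Natural term of CV-881399:
  Base: filing + 22 years → 6 November 2016.
  Applicant Delay Offset: −88 days → 10 August 2016.
Expiry of referenced patent CV-632137:
  Base: filing + 22 years → 17 March 2016.
  Marketing Approval Extension: 1459 days claimed exceeds the 1000-day cap, so +1000 days → 12 December 2018.
  Applicant Delay Offset: −45 days → 28 October 2018.
Terminal disclaimer: CV-881399 expires on the earlier of 10 August 2016 and 28 October 2018.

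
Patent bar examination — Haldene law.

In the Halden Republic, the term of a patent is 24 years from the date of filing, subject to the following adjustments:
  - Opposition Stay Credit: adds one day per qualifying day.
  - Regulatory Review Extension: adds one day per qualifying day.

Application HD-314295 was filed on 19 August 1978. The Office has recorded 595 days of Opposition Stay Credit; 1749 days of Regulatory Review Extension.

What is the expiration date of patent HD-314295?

2009-01-18

Base term: filing date + 24 years → 19 August 2002.
Opposition Stay Credit: +595 days → 5 April 2004.
Regulatory Review Extension: +1749 days → 18 January 2009.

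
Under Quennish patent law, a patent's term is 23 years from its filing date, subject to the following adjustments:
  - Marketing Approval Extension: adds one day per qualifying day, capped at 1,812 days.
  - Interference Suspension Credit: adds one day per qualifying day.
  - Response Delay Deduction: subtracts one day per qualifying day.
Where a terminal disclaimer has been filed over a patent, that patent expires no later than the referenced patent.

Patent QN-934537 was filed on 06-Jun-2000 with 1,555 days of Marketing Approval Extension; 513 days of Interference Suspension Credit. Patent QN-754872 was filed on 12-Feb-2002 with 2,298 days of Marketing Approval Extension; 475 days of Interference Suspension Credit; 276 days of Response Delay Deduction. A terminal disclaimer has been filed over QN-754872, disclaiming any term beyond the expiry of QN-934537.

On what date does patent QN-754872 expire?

Natural term of QN-754872:
  Base: filing + 23 years → 12 February 2025.
  Marketing Approval Extension: 2298 days claimed exceeds the 1812-day cap, so +1812 days → 29 January 2030.
  Interference Suspension Credit: +475 days → 19 May 2031.
  Response Delay Deduction: −276 days → 16 August 2030.
Expiry of referenced patent QN-934537:
  Base: filing + 23 years → 6 June 2023.
  Marketing Approval Extension: 1555 days (within the 1812-day cap) → +1555 days → 8 September 2027.
  Interference Suspension Credit: +513 days → 2 February 2029.
Terminal disclaimer: QN-754872 expires on the earlier of 16 August 2030 and 2 February 2029.

2029-02-02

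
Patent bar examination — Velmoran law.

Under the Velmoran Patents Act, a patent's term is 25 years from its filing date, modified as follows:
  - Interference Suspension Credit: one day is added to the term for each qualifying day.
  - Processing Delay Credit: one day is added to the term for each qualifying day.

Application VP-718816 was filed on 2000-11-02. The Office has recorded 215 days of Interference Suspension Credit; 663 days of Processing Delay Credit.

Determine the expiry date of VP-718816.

March 29, 2028

Base term: filing date + 25 years → 2 November 2025.
Interference Suspension Credit: +215 days → 5 June 2026.
Processing Delay Credit: +663 days → 29 March 2028.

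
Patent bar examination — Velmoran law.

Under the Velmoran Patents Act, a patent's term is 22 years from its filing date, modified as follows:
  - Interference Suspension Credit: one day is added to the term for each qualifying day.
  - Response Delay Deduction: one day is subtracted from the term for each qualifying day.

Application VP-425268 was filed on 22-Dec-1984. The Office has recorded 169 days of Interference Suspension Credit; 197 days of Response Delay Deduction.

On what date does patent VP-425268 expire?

Base term: filing date + 22 years → 22 December 2006.
Interference Suspension Credit: +169 days → 9 June 2007.
Response Delay Deduction: −197 days → 24 November 2006.

November 24, 2006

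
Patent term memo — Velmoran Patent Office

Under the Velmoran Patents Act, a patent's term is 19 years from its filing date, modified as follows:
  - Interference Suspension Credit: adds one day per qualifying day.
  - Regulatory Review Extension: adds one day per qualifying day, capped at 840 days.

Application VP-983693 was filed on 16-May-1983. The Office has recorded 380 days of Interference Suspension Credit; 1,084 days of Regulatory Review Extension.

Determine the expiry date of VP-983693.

Base term: filing date + 19 years → 16 May 2002.
Interference Suspension Credit: +380 days → 31 May 2003.
Regulatory Review Extension: 1084 days claimed exceeds the 840-day cap, so +840 days → 17 September 2005.

2005-09-17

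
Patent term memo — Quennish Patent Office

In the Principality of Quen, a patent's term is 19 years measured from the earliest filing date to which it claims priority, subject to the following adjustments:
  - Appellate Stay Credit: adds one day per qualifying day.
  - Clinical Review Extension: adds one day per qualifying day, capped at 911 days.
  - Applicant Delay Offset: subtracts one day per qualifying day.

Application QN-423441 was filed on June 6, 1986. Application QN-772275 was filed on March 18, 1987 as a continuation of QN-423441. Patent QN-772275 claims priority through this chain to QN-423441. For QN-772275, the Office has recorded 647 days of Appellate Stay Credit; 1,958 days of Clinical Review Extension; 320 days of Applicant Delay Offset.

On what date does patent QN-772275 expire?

Earliest priority filing: 6 June 1986.
Base term: 6 June 1986 + 19 years → 6 June 2005.
Appellate Stay Credit: +647 days → 15 March 2007.
Clinical Review Extension: 1958 days claimed exceeds the 911-day cap, so +911 days → 11 September 2009.
Applicant Delay Offset: −320 days → 26 October 2008.

2008-10-26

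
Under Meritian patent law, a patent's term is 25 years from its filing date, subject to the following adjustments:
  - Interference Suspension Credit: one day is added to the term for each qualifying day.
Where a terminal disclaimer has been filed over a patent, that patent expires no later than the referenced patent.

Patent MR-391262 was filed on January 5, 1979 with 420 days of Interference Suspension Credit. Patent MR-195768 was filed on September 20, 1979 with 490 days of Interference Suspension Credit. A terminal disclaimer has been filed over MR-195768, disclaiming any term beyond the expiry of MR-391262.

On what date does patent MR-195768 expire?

2005-02-28

Natural term of MR-195768:
  Base: filing + 25 years → 20 September 2004.
  Interference Suspension Credit: +490 days → 23 January 2006.
Expiry of referenced patent MR-391262:
  Base: filing + 25 years → 5 January 2004.
  Interference Suspension Credit: +420 days → 28 February 2005.
Terminal disclaimer: MR-195768 expires on the earlier of 23 January 2006 and 28 February 2005.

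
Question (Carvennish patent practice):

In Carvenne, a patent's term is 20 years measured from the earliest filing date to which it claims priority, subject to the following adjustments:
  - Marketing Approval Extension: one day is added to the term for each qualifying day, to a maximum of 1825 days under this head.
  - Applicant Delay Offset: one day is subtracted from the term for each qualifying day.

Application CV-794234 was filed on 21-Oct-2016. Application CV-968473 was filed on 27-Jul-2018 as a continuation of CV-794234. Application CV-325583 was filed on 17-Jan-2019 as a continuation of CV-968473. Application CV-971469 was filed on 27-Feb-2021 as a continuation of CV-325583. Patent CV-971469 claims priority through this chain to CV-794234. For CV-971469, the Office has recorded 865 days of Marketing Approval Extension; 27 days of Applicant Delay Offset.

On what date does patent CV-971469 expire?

2039-02-06

Earliest priority filing: 21 October 2016.
Base term: 21 October 2016 + 20 years → 21 October 2036.
Marketing Approval Extension: 865 days (within the 1825-day cap) → +865 days → 5 March 2039.
Applicant Delay Offset: −27 days → 6 February 2039.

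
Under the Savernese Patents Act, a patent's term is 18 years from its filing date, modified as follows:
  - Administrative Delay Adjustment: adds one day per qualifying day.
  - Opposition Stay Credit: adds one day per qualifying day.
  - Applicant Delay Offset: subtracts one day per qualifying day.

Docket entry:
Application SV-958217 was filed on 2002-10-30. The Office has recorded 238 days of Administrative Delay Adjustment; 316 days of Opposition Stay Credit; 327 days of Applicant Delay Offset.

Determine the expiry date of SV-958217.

Base term: filing date + 18 years → 30 October 2020.
Administrative Delay Adjustment: +238 days → 25 June 2021.
Opposition Stay Credit: +316 days → 7 May 2022.
Applicant Delay Offset: −327 days → 14 June 2021.

June 14, 2021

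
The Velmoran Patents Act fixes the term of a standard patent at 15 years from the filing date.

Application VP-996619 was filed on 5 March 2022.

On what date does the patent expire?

Filing date + 15 years → 5 March 2037.

2037-03-05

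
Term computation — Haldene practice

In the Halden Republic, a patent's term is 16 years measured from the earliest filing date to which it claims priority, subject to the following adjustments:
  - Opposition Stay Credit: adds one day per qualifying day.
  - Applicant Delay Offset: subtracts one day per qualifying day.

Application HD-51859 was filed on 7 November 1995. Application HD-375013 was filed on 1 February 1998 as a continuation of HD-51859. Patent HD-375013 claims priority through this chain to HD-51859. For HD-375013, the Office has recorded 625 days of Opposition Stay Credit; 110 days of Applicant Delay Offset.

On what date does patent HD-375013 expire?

April 5, 2013

Earliest priority filing: 7 November 1995.
Base term: 7 November 1995 + 16 years → 7 November 2011.
Opposition Stay Credit: +625 days → 24 July 2013.
Applicant Delay Offset: −110 days → 5 April 2013.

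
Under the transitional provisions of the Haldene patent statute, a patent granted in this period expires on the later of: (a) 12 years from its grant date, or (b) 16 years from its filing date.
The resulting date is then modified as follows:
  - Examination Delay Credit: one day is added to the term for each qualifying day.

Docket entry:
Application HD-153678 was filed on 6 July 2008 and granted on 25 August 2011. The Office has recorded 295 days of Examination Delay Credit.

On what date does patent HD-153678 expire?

April 27, 2025

(a) grant + 12 years → 25 August 2023.
(b) filing + 16 years → 6 July 2024.
Later of the two: 6 July 2024.
Examination Delay Credit: +295 days → 27 April 2025.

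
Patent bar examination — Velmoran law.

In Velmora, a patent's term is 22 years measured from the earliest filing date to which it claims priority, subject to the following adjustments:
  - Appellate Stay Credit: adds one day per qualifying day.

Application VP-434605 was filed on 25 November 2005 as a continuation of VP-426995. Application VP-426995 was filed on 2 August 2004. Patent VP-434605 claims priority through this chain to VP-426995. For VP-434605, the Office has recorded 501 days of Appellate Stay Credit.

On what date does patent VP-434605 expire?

Earliest priority filing: 2 August 2004.
Base term: 2 August 2004 + 22 years → 2 August 2026.
Appellate Stay Credit: +501 days → 16 December 2027.

2027-12-16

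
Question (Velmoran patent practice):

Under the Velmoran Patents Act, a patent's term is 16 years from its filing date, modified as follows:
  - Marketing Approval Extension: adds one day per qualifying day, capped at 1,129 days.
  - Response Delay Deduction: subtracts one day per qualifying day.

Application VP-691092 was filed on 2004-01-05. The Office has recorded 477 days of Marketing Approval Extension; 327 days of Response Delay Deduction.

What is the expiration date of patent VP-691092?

2020-06-03

Base term: filing date + 16 years → 5 January 2020.
Marketing Approval Extension: 477 days (within the 1129-day cap) → +477 days → 26 April 2021.
Response Delay Deduction: −327 days → 3 June 2020.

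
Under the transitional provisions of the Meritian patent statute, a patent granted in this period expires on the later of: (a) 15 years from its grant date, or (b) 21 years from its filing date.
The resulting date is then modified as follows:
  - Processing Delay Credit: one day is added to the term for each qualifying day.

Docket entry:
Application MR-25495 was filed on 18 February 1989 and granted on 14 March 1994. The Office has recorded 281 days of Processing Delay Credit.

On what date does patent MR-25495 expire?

(a) grant + 15 years → 14 March 2009.
(b) filing + 21 years → 18 February 2010.
Later of the two: 18 February 2010.
Processing Delay Credit: +281 days → 26 November 2010.

2010-11-26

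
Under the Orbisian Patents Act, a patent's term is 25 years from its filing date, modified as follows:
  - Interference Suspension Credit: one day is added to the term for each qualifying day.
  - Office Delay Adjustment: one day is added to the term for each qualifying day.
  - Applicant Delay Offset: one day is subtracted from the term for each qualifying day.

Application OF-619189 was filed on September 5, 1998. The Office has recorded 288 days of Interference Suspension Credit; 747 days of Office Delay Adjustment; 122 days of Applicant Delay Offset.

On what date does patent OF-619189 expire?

March 6, 2026

Base term: filing date + 25 years → 5 September 2023.
Interference Suspension Credit: +288 days → 19 June 2024.
Office Delay Adjustment: +747 days → 6 July 2026.
Applicant Delay Offset: −122 days → 6 March 2026.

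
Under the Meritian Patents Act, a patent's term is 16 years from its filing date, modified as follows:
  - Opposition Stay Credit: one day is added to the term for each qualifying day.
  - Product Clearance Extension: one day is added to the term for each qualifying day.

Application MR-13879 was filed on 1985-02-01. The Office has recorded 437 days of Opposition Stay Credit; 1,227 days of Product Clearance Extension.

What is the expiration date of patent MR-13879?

Base term: filing date + 16 years → 1 February 2001.
Opposition Stay Credit: +437 days → 14 April 2002.
Product Clearance Extension: +1227 days → 23 August 2005.

2005-08-23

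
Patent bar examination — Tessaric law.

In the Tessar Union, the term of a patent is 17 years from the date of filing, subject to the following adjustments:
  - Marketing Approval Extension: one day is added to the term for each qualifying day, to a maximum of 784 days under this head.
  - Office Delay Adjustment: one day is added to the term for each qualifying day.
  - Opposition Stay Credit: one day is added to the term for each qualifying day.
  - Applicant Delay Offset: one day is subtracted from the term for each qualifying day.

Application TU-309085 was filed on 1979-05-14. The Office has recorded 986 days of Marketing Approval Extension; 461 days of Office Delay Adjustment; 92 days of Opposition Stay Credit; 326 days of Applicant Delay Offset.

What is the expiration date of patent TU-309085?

February 19, 1999

Base term: filing date + 17 years → 14 May 1996.
Marketing Approval Extension: 986 days claimed exceeds the 784-day cap, so +784 days → 7 July 1998.
Office Delay Adjustment: +461 days → 11 October 1999.
Opposition Stay Credit: +92 days → 11 January 2000.
Applicant Delay Offset: −326 days → 19 February 1999.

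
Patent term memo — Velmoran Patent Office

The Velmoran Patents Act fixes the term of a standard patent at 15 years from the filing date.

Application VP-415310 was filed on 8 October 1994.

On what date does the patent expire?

Filing date + 15 years → 8 October 2009.

October 8, 2009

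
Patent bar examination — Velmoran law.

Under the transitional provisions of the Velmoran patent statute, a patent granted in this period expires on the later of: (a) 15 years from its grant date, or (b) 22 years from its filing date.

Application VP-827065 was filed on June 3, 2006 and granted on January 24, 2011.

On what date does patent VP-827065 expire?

2028-06-03

(a) grant + 15 years → 24 January 2026.
(b) filing + 22 years → 3 June 2028.
Later of the two: 3 June 2028.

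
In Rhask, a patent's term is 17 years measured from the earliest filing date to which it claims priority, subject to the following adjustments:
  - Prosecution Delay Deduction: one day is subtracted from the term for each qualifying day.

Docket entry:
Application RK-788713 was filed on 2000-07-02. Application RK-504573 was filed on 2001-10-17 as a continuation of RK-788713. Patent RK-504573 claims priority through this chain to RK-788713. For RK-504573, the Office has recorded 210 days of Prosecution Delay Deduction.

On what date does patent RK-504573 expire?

Earliest priority filing: 2 July 2000.
Base term: 2 July 2000 + 17 years → 2 July 2017.
Prosecution Delay Deduction: −210 days → 4 December 2016.

2016-12-04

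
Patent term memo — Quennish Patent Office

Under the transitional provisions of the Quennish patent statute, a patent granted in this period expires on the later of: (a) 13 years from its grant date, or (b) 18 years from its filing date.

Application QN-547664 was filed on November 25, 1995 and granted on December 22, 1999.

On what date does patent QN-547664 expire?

2013-11-25

(a) grant + 13 years → 22 December 2012.
(b) filing + 18 years → 25 November 2013.
Later of the two: 25 November 2013.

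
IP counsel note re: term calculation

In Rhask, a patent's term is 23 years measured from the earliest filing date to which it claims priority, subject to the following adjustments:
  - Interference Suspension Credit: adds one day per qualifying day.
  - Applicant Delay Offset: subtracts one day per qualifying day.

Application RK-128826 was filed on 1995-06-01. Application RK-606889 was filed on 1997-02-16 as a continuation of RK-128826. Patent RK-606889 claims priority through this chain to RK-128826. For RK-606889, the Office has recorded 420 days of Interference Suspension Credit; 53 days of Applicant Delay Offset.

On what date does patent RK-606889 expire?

2019-06-03

Earliest priority filing: 1 June 1995.
Base term: 1 June 1995 + 23 years → 1 June 2018.
Interference Suspension Credit: +420 days → 26 July 2019.
Applicant Delay Offset: −53 days → 3 June 2019.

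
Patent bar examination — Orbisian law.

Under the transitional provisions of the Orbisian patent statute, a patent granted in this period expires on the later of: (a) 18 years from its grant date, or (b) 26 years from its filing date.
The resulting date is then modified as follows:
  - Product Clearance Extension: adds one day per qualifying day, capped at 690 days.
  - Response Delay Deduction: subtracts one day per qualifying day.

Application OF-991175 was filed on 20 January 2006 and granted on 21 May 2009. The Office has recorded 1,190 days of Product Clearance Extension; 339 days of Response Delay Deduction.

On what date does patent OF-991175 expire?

(a) grant + 18 years → 21 May 2027.
(b) filing + 26 years → 20 January 2032.
Later of the two: 20 January 2032.
Product Clearance Extension: 1190 days claimed exceeds the 690-day cap, so +690 days → 10 December 2033.
Response Delay Deduction: −339 days → 5 January 2033.

2033-01-05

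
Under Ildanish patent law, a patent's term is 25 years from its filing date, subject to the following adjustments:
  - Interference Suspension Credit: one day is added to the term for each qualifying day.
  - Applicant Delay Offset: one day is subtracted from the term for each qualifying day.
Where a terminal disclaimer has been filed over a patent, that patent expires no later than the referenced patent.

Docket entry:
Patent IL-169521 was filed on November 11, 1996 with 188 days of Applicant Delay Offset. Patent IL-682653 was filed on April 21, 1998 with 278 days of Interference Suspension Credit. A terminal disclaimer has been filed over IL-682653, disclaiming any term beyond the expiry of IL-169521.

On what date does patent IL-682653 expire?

Natural term of IL-682653:
  Base: filing + 25 years → 21 April 2023.
  Interference Suspension Credit: +278 days → 24 January 2024.
Expiry of referenced patent IL-169521:
  Base: filing + 25 years → 11 November 2021.
  Applicant Delay Offset: −188 days → 7 May 2021.
Terminal disclaimer: IL-682653 expires on the earlier of 24 January 2024 and 7 May 2021.

May 7, 2021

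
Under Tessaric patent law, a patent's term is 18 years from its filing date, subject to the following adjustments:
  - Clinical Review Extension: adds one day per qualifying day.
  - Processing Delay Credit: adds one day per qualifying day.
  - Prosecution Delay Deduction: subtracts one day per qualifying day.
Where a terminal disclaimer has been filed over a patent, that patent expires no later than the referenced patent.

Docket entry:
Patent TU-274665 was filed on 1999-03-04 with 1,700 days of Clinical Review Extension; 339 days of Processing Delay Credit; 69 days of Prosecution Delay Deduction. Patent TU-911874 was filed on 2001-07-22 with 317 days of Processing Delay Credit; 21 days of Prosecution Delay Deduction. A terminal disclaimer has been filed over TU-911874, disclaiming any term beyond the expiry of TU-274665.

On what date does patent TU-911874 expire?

2020-05-13

Natural term of TU-911874:
  Base: filing + 18 years → 22 July 2019.
  Processing Delay Credit: +317 days → 3 June 2020.
  Prosecution Delay Deduction: −21 days → 13 May 2020.
Expiry of referenced patent TU-274665:
  Base: filing + 18 years → 4 March 2017.
  Clinical Review Extension: +1700 days → 29 October 2021.
  Processing Delay Credit: +339 days → 3 October 2022.
  Prosecution Delay Deduction: −69 days → 26 July 2022.
Terminal disclaimer: TU-911874 expires on the earlier of 13 May 2020 and 26 July 2022.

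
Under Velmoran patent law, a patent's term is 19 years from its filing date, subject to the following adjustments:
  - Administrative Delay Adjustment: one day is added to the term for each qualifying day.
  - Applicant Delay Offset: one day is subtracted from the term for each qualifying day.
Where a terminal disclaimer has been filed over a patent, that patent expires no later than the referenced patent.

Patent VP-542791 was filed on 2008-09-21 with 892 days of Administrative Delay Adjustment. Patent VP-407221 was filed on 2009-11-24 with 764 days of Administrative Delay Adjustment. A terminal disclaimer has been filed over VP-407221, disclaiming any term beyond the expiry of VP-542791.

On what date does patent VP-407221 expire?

2030-03-01

Natural term of VP-407221:
  Base: filing + 19 years → 24 November 2028.
  Administrative Delay Adjustment: +764 days → 28 December 2030.
Expiry of referenced patent VP-542791:
  Base: filing + 19 years → 21 September 2027.
  Administrative Delay Adjustment: +892 days → 1 March 2030.
Terminal disclaimer: VP-407221 expires on the earlier of 28 December 2030 and 1 March 2030.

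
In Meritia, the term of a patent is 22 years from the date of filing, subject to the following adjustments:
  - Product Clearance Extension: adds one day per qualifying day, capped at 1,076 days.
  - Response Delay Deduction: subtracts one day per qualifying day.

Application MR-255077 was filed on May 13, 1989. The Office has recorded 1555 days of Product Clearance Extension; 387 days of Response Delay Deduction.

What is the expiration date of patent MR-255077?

Base term: filing date + 22 years → 13 May 2011.
Product Clearance Extension: 1555 days claimed exceeds the 1076-day cap, so +1076 days → 23 April 2014.
Response Delay Deduction: −387 days → 1 April 2013.

2013-04-01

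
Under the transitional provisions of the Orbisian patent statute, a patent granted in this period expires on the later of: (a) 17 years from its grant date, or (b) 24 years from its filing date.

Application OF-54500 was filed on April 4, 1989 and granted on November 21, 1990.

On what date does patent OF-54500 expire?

(a) grant + 17 years → 21 November 2007.
(b) filing + 24 years → 4 April 2013.
Later of the two: 4 April 2013.

2013-04-04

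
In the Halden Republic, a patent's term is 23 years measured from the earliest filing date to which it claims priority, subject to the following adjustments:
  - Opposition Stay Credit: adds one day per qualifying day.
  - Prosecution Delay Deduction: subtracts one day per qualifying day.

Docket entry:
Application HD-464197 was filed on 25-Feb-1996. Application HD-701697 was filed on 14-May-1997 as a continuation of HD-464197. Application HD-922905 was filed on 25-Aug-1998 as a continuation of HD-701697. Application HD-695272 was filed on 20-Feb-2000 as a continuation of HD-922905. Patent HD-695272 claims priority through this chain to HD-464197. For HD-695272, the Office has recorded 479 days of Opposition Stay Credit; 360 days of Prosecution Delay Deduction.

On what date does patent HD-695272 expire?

June 24, 2019

Earliest priority filing: 25 February 1996.
Base term: 25 February 1996 + 23 years → 25 February 2019.
Opposition Stay Credit: +479 days → 18 June 2020.
Prosecution Delay Deduction: −360 days → 24 June 2019.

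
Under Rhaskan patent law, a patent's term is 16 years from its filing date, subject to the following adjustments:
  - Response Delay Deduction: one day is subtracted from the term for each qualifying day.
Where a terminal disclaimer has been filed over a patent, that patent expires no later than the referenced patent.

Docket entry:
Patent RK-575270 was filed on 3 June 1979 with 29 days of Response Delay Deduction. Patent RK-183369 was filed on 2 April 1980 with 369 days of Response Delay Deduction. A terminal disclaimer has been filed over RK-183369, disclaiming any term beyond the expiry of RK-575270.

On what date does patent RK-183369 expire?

Natural term of RK-183369:
  Base: filing + 16 years → 2 April 1996.
  Response Delay Deduction: −369 days → 30 March 1995.
Expiry of referenced patent RK-575270:
  Base: filing + 16 years → 3 June 1995.
  Response Delay Deduction: −29 days → 5 May 1995.
Terminal disclaimer: RK-183369 expires on the earlier of 30 March 1995 and 5 May 1995.

March 30, 1995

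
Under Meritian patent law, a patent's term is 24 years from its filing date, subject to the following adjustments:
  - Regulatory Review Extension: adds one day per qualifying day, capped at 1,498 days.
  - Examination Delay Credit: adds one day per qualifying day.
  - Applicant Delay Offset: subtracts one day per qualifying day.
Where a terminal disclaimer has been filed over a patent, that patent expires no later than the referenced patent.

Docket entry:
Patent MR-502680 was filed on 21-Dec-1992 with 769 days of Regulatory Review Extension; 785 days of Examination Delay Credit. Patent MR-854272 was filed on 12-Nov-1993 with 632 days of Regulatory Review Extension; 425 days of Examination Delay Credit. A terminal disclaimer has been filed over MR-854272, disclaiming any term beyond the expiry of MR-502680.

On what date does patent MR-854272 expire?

October 4, 2020

Natural term of MR-854272:
  Base: filing + 24 years → 12 November 2017.
  Regulatory Review Extension: 632 days (within the 1498-day cap) → +632 days → 6 August 2019.
  Examination Delay Credit: +425 days → 4 October 2020.
Expiry of referenced patent MR-502680:
  Base: filing + 24 years → 21 December 2016.
  Regulatory Review Extension: 769 days (within the 1498-day cap) → +769 days → 29 January 2019.
  Examination Delay Credit: +785 days → 24 March 2021.
Terminal disclaimer: MR-854272 expires on the earlier of 4 October 2020 and 24 March 2021.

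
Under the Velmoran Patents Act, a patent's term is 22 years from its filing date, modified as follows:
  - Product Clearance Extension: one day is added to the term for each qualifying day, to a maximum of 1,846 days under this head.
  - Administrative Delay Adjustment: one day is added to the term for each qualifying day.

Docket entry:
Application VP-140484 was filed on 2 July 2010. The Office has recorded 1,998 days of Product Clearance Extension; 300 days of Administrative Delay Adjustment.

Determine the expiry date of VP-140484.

May 18, 2038

Base term: filing date + 22 years → 2 July 2032.
Product Clearance Extension: 1998 days claimed exceeds the 1846-day cap, so +1846 days → 22 July 2037.
Administrative Delay Adjustment: +300 days → 18 May 2038.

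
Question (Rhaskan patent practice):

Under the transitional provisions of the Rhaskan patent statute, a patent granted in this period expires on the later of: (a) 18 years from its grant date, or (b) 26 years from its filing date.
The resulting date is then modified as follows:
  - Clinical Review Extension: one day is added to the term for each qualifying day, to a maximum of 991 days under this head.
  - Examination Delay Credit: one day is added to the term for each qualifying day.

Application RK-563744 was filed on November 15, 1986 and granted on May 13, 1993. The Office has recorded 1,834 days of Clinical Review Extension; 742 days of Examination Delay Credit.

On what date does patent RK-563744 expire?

(a) grant + 18 years → 13 May 2011.
(b) filing + 26 years → 15 November 2012.
Later of the two: 15 November 2012.
Clinical Review Extension: 1834 days claimed exceeds the 991-day cap, so +991 days → 3 August 2015.
Examination Delay Credit: +742 days → 14 August 2017.

August 14, 2017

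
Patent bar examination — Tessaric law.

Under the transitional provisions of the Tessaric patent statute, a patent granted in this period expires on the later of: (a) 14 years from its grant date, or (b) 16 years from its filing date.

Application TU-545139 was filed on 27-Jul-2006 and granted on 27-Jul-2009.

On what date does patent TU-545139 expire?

2023-07-27

(a) grant + 14 years → 27 July 2023.
(b) filing + 16 years → 27 July 2022.
Later of the two: 27 July 2023.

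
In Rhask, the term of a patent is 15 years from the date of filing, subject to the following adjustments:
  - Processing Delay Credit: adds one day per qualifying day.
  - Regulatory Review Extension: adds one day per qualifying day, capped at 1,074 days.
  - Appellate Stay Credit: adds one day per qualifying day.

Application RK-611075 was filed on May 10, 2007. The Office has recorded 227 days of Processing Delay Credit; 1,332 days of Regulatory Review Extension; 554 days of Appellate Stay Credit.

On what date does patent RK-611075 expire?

2027-06-08

Base term: filing date + 15 years → 10 May 2022.
Processing Delay Credit: +227 days → 23 December 2022.
Regulatory Review Extension: 1332 days claimed exceeds the 1074-day cap, so +1074 days → 1 December 2025.
Appellate Stay Credit: +554 days → 8 June 2027.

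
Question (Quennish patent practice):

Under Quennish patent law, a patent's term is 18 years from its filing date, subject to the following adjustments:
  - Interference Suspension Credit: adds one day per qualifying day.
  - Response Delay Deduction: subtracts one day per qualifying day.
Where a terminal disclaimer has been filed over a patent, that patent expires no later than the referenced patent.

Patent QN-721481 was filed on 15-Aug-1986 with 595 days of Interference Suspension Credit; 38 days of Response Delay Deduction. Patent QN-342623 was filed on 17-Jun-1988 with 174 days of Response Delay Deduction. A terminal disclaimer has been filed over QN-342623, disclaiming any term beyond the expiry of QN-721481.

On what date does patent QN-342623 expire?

Natural term of QN-342623:
  Base: filing + 18 years → 17 June 2006.
  Response Delay Deduction: −174 days → 25 December 2005.
Expiry of referenced patent QN-721481:
  Base: filing + 18 years → 15 August 2004.
  Interference Suspension Credit: +595 days → 2 April 2006.
  Response Delay Deduction: −38 days → 23 February 2006.
Terminal disclaimer: QN-342623 expires on the earlier of 25 December 2005 and 23 February 2006.

2005-12-25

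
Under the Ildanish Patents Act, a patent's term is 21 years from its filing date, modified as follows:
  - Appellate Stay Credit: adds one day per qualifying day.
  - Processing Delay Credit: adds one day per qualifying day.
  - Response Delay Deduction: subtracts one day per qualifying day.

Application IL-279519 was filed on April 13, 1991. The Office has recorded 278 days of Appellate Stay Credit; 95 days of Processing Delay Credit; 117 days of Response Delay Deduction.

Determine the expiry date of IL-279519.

December 25, 2012

Base term: filing date + 21 years → 13 April 2012.
Appellate Stay Credit: +278 days → 16 January 2013.
Processing Delay Credit: +95 days → 21 April 2013.
Response Delay Deduction: −117 days → 25 December 2012.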